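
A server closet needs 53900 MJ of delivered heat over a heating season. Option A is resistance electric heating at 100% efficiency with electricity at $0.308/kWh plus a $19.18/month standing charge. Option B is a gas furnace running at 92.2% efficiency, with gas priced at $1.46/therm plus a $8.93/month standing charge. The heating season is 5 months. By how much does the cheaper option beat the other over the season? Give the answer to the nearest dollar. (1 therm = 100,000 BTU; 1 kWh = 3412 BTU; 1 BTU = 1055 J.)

Heat load = 53900 MJ = 53,900,000,000 J / 1055 = 51,090,047 BTU
Gas: input = 51,090,047 / 0.922 = 55,412,199 BTU = 554.1 therm → 554.1 × $1.46 = $809.02; + 5 × $8.93 standing = $853.67
Electric: 51,090,047 BTU / 3412 = 14,970 kWh → × $0.308 = $4,611.88; + 5 × $19.18 standing = $4,707.78
Difference = |$853.67 − $4,707.78| = $3,854.11 ≈ $3854

$3854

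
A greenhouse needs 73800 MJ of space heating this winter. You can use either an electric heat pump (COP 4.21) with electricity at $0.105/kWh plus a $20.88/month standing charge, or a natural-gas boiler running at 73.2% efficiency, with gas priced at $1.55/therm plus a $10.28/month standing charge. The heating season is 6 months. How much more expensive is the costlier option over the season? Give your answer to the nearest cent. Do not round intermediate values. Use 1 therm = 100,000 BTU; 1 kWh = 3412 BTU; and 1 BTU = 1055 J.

Heat load = 73800 MJ = 73,800,000,000 J / 1055 = 69,952,607 BTU
Gas: input = 69,952,607 / 0.732 = 95,563,670 BTU = 955.6 therm → 955.6 × $1.55 = $1,481.24; + 6 × $10.28 standing = $1,542.92
Heat pump: 69,952,607 BTU / 3412 = 20,500 kWh heat; / 4.21 = 4,870 kWh in → × $0.105 = $511.33; + 6 × $20.88 standing = $636.61
Difference = |$1,542.92 − $636.61| = $906.31

$906.31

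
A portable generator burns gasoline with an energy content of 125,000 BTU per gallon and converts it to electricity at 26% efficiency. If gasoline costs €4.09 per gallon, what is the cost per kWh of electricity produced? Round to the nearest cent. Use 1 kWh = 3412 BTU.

€0.43

Electrical output per gallon = 125,000 BTU × 0.26 / 3412 BTU/kWh = 9.525 kWh
Cost per kWh = €4.09 / 9.525 kWh = €0.429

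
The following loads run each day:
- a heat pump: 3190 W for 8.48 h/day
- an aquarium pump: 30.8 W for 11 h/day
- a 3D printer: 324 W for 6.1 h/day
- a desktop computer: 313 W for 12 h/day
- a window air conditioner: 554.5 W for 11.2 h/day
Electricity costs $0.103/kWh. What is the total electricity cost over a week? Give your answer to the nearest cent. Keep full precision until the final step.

$28.36

heat pump: 3190 W × 8.48 h × 7 d = 189,358 Wh = 189.4 kWh
aquarium pump: 30.8 W × 11 h × 7 d = 2,372 Wh = 2.372 kWh
3D printer: 324 W × 6.1 h × 7 d = 13,835 Wh = 13.83 kWh
desktop computer: 313 W × 12 h × 7 d = 26,292 Wh = 26.29 kWh
window air conditioner: 554.5 W × 11.2 h × 7 d = 43,473 Wh = 43.47 kWh
Total energy = 189.4 + 2.372 + 13.83 + 26.29 + 43.47 = 275.3 kWh
Cost = 275.3 kWh × $0.103 = $28.36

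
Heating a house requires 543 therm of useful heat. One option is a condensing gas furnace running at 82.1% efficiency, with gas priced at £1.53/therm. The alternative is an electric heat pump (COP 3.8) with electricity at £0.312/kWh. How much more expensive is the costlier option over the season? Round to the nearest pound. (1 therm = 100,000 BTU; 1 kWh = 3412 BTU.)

Heat load = 543 therm × 100,000 = 54,300,000 BTU
Gas: input = 54,300,000 / 0.821 = 66,138,855 BTU = 661.4 therm → 661.4 × £1.53 = £1,011.92
Heat pump: 54,300,000 BTU / 3412 = 15,910 kWh heat; / 3.8 = 4,188 kWh in → × £0.312 = £1,306.66
Difference = |£1,011.92 − £1,306.66| = £294.73 ≈ £295

£295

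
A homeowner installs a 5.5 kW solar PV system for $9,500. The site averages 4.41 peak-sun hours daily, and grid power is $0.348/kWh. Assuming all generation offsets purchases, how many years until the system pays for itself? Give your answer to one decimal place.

3.1 years

Daily generation = 5.5 kW × 4.41 h = 24.26 kWh
Annual generation = 24.26 × 365 = 8853.1 kWh
Annual savings = 8853.1 × $0.348 = $3,080.87
Payback = $9,500 / $3,080.87 = 3.08 years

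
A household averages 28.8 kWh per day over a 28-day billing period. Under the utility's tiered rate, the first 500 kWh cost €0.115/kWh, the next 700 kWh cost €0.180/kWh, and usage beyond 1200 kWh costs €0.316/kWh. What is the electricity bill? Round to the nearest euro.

Usage = 28.8 kWh/day × 28 days = 806.4 kWh
First 500 kWh × €0.115 = €57.50
Next 306.4 kWh × €0.180 = €55.15
Remaining tier: 0 kWh (not reached)
Total = €112.65 ≈ €113

€113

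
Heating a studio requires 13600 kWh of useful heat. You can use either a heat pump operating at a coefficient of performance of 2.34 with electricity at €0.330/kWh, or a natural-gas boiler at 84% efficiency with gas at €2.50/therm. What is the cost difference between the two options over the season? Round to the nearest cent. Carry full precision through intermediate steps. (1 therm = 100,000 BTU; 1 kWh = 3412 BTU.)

Heat load = 13600 kWh × 3412 = 46,403,200 BTU
Gas: input = 46,403,200 / 0.84 = 55,241,905 BTU = 552.4 therm → 552.4 × €2.50 = €1,381.05
Heat pump: 46,403,200 BTU / 3412 = 13,600 kWh heat; / 2.34 = 5,812 kWh in → × €0.330 = €1,917.95
Difference = |€1,381.05 − €1,917.95| = €536.90

€536.90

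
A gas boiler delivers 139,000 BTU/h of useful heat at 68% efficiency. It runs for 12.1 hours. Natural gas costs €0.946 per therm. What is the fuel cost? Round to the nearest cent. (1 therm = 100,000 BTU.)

Heat delivered = 139,000 BTU/h × 12.1 h = 1,681,900 BTU
Gas input = 1,681,900 / 0.68 = 2,473,382 BTU
= 2,473,382 / 100,000 = 24.73 therm
Cost = 24.73 × €0.946/therm = €23.40

€23.40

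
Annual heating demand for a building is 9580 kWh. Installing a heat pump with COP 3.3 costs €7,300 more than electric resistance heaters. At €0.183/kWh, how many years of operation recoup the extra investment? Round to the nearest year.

6 years

Resistance: 9580 kWh × €0.183 = €1,753.14/yr
Heat pump: 9580 / 3.3 = 2903 kWh in → × €0.183 = €531.25/yr
Annual savings = €1,221.89
Payback = €7,300 / €1,221.89 = 5.97 years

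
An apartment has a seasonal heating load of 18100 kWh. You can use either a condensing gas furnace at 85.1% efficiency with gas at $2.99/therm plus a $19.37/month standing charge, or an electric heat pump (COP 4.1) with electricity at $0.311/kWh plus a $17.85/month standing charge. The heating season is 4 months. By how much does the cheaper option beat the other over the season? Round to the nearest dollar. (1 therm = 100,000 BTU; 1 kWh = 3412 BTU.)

Heat load = 18100 kWh × 3412 = 61,757,200 BTU
Gas: input = 61,757,200 / 0.851 = 72,570,153 BTU = 725.7 therm → 725.7 × $2.99 = $2,169.85; + 4 × $19.37 standing = $2,247.33
Heat pump: 61,757,200 BTU / 3412 = 18,100 kWh heat; / 4.1 = 4,415 kWh in → × $0.311 = $1,372.95; + 4 × $17.85 standing = $1,444.35
Difference = |$2,247.33 − $1,444.35| = $802.98 ≈ $803

$803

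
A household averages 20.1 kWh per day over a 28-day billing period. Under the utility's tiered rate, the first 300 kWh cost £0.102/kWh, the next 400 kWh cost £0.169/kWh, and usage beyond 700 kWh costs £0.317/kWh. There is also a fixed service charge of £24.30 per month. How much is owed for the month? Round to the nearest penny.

Usage = 20.1 kWh/day × 28 days = 562.8 kWh
First 300 kWh × £0.102 = £30.60
Next 262.8 kWh × £0.169 = £44.41
Remaining tier: 0 kWh (not reached)
Energy charge = £75.01; + service £24.30 = £99.31

£99.31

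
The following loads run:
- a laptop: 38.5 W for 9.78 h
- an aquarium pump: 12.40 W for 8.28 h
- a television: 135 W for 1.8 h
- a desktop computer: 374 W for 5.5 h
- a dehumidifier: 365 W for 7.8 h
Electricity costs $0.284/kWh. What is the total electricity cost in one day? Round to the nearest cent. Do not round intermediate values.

$1.60

laptop: 38.5 W × 9.78 h = 377 Wh = 0.3765 kWh
aquarium pump: 12.40 W × 8.28 h = 103 Wh = 0.1027 kWh
television: 135 W × 1.8 h = 243 Wh = 0.243 kWh
desktop computer: 374 W × 5.5 h = 2,057 Wh = 2.057 kWh
dehumidifier: 365 W × 7.8 h = 2,847 Wh = 2.847 kWh
Total energy = 0.3765 + 0.1027 + 0.243 + 2.057 + 2.847 = 5.626 kWh
Cost = 5.626 kWh × $0.284 = $1.60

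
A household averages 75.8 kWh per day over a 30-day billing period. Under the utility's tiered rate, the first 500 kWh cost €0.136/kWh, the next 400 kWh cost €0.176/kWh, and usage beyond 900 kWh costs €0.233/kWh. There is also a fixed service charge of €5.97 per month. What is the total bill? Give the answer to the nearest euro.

Usage = 75.8 kWh/day × 30 days = 2274 kWh
First 500 kWh × €0.136 = €68.00
Next 400 kWh × €0.176 = €70.40
Remaining 1374 kWh × €0.233 = €320.14
Energy charge = €458.54; + service €5.97 = €464.51 ≈ €465

€465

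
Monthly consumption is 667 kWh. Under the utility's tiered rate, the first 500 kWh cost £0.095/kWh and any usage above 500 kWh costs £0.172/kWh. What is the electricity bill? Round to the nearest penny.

First 500 kWh × £0.095 = £47.50
Remaining 167 kWh × £0.172 = £28.72
Total = £76.22

£76.22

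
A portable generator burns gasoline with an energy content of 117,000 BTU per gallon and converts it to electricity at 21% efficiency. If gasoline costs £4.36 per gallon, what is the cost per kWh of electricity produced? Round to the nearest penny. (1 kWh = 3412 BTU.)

Electrical output per gallon = 117,000 BTU × 0.21 / 3412 BTU/kWh = 7.201 kWh
Cost per kWh = £4.36 / 7.201 kWh = £0.605

£0.61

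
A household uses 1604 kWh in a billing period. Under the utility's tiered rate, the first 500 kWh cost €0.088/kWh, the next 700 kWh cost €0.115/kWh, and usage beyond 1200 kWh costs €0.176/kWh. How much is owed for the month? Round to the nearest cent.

First 500 kWh × €0.088 = €44.00
Next 700 kWh × €0.115 = €80.50
Remaining 404 kWh × €0.176 = €71.10
Total = €195.60

€195.60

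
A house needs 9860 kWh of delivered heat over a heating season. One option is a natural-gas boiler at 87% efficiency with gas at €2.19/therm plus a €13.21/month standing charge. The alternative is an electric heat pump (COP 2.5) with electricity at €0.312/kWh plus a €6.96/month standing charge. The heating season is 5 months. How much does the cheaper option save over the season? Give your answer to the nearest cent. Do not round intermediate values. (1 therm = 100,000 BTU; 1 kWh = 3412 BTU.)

€352.42

Heat load = 9860 kWh × 3412 = 33,642,320 BTU
Gas: input = 33,642,320 / 0.87 = 38,669,333 BTU = 386.7 therm → 386.7 × €2.19 = €846.86; + 5 × €13.21 standing = €912.91
Heat pump: 33,642,320 BTU / 3412 = 9,860 kWh heat; / 2.5 = 3,944 kWh in → × €0.312 = €1,230.53; + 5 × €6.96 standing = €1,265.33
Difference = |€912.91 − €1,265.33| = €352.42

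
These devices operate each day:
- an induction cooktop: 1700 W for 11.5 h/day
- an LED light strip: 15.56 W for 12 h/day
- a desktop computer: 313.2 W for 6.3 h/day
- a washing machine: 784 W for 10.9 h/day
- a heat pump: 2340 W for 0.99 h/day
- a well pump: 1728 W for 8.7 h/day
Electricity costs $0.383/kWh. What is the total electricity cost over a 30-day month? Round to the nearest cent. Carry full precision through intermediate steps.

induction cooktop: 1700 W × 11.5 h × 30 d = 586,500 Wh = 586.5 kWh
LED light strip: 15.56 W × 12 h × 30 d = 5,602 Wh = 5.602 kWh
desktop computer: 313.2 W × 6.3 h × 30 d = 59,195 Wh = 59.19 kWh
washing machine: 784 W × 10.9 h × 30 d = 256,368 Wh = 256.4 kWh
heat pump: 2340 W × 0.99 h × 30 d = 69,498 Wh = 69.5 kWh
well pump: 1728 W × 8.7 h × 30 d = 451,008 Wh = 451 kWh
Total energy = 586.5 + 5.602 + 59.19 + 256.4 + 69.5 + 451 = 1,428 kWh
Cost = 1,428 kWh × $0.383 = $546.99

$546.99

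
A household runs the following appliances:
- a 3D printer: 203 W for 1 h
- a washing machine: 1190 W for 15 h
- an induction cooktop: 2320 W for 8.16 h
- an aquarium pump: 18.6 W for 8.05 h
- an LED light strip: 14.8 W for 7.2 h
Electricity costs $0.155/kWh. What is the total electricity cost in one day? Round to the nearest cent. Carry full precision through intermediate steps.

3D printer: 203 W × 1 h = 203 Wh = 0.203 kWh
washing machine: 1190 W × 15 h = 17,850 Wh = 17.85 kWh
induction cooktop: 2320 W × 8.16 h = 18,931 Wh = 18.93 kWh
aquarium pump: 18.6 W × 8.05 h = 150 Wh = 0.1497 kWh
LED light strip: 14.8 W × 7.2 h = 107 Wh = 0.1066 kWh
Total energy = 0.203 + 17.85 + 18.93 + 0.1497 + 0.1066 = 37.24 kWh
Cost = 37.24 kWh × $0.155 = $5.77

$5.77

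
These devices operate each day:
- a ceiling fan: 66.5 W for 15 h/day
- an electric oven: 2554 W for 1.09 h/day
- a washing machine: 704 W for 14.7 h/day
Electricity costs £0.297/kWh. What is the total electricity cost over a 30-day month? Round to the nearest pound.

£126

ceiling fan: 66.5 W × 15 h × 30 d = 29,925 Wh = 29.93 kWh
electric oven: 2554 W × 1.09 h × 30 d = 83,516 Wh = 83.52 kWh
washing machine: 704 W × 14.7 h × 30 d = 310,464 Wh = 310.5 kWh
Total energy = 29.93 + 83.52 + 310.5 = 423.9 kWh
Cost = 423.9 kWh × £0.297 = £125.90 ≈ £126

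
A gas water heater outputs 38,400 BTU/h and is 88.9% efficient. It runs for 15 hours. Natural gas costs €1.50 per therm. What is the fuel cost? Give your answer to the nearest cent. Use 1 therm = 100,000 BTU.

Heat delivered = 38,400 BTU/h × 15 h = 576,000 BTU
Gas input = 576,000 / 0.889 = 647,919 BTU
= 647,919 / 100,000 = 6.479 therm
Cost = 6.479 × €1.50/therm = €9.72

€9.72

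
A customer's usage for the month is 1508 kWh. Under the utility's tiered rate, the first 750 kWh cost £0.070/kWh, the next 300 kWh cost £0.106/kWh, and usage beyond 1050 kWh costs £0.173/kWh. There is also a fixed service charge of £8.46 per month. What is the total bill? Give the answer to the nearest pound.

£172

First 750 kWh × £0.070 = £52.50
Next 300 kWh × £0.106 = £31.80
Remaining 458 kWh × £0.173 = £79.23
Energy charge = £163.53; + service £8.46 = £171.99 ≈ £172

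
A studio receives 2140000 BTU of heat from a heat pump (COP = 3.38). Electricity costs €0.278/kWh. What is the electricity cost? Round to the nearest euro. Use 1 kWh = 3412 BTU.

€52

Heat delivered = 2,140,000 BTU / 3412 = 627.2 kWh
Electrical input = 627.2 kWh / 3.38 = 185.6 kWh
Cost = 185.6 × €0.278/kWh = €51.59 ≈ €52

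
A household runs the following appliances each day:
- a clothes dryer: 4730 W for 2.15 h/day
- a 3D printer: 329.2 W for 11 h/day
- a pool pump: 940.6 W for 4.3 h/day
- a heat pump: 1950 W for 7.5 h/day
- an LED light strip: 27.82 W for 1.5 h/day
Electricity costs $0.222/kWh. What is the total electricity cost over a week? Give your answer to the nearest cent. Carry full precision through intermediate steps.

clothes dryer: 4730 W × 2.15 h × 7 d = 71,186 Wh = 71.19 kWh
3D printer: 329.2 W × 11 h × 7 d = 25,348 Wh = 25.35 kWh
pool pump: 940.6 W × 4.3 h × 7 d = 28,312 Wh = 28.31 kWh
heat pump: 1950 W × 7.5 h × 7 d = 102,375 Wh = 102.4 kWh
LED light strip: 27.82 W × 1.5 h × 7 d = 292 Wh = 0.2921 kWh
Total energy = 71.19 + 25.35 + 28.31 + 102.4 + 0.2921 = 227.5 kWh
Cost = 227.5 kWh × $0.222 = $50.51

$50.51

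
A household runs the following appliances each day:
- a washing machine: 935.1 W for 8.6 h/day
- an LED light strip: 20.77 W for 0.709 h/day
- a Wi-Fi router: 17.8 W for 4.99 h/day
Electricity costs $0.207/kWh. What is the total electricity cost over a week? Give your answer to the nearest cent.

washing machine: 935.1 W × 8.6 h × 7 d = 56,293 Wh = 56.29 kWh
LED light strip: 20.77 W × 0.709 h × 7 d = 103 Wh = 0.1031 kWh
Wi-Fi router: 17.8 W × 4.99 h × 7 d = 622 Wh = 0.6218 kWh
Total energy = 56.29 + 0.1031 + 0.6218 = 57.02 kWh
Cost = 57.02 kWh × $0.207 = $11.80

$11.80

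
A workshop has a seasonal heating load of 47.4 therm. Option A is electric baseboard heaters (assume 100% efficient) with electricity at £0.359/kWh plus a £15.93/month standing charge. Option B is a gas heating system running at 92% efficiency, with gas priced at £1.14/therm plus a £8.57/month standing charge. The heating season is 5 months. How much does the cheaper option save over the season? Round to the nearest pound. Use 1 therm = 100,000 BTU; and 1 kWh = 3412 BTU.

£477

Heat load = 47.4 therm × 100,000 = 4,740,000 BTU
Gas: input = 4,740,000 / 0.92 = 5,152,174 BTU = 51.52 therm → 51.52 × £1.14 = £58.73; + 5 × £8.57 standing = £101.58
Electric: 4,740,000 BTU / 3412 = 1,389 kWh → × £0.359 = £498.73; + 5 × £15.93 standing = £578.38
Difference = |£101.58 − £578.38| = £476.79 ≈ £477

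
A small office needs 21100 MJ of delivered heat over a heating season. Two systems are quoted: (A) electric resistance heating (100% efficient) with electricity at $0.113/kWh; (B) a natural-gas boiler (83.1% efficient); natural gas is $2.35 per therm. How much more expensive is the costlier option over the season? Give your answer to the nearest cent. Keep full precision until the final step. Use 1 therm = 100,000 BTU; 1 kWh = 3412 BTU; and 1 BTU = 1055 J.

$96.78

Heat load = 21100 MJ = 21,100,000,000 J / 1055 = 20,000,000 BTU
Gas: input = 20,000,000 / 0.831 = 24,067,389 BTU = 240.7 therm → 240.7 × $2.35 = $565.58
Electric: 20,000,000 BTU / 3412 = 5,862 kWh → × $0.113 = $662.37
Difference = |$565.58 − $662.37| = $96.78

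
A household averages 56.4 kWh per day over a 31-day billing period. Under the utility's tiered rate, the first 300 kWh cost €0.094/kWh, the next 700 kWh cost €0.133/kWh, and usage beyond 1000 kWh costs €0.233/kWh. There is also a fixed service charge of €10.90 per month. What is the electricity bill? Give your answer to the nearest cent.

€306.58

Usage = 56.4 kWh/day × 31 days = 1748.4 kWh
First 300 kWh × €0.094 = €28.20
Next 700 kWh × €0.133 = €93.10
Remaining 748.4 kWh × €0.233 = €174.38
Energy charge = €295.68; + service €10.90 = €306.58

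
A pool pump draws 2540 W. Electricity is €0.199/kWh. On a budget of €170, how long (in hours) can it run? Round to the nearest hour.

336 h

Energy budget = €170 / €0.199 per kWh = 854.3 kWh = 854,271 Wh
Runtime = 854,271 Wh / 2540 W = 336.3 h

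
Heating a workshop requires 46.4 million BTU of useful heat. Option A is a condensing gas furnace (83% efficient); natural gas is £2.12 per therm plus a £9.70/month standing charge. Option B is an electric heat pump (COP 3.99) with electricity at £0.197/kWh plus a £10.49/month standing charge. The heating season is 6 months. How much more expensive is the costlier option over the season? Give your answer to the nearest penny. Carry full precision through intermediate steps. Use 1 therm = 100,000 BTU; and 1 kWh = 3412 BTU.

Heat load = 46.4 × 10⁶ BTU = 46,400,000 BTU
Gas: input = 46,400,000 / 0.83 = 55,903,614 BTU = 559 therm → 559 × £2.12 = £1,185.16; + 6 × £9.70 standing = £1,243.36
Heat pump: 46,400,000 BTU / 3412 = 13,600 kWh heat; / 3.99 = 3,408 kWh in → × £0.197 = £671.43; + 6 × £10.49 standing = £734.37
Difference = |£1,243.36 − £734.37| = £508.98

£508.98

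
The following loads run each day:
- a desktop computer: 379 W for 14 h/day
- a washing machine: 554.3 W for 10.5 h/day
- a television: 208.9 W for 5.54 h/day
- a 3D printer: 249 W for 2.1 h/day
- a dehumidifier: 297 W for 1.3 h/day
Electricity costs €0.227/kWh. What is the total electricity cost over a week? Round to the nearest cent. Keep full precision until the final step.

€20.96

desktop computer: 379 W × 14 h × 7 d = 37,142 Wh = 37.14 kWh
washing machine: 554.3 W × 10.5 h × 7 d = 40,741 Wh = 40.74 kWh
television: 208.9 W × 5.54 h × 7 d = 8,101 Wh = 8.101 kWh
3D printer: 249 W × 2.1 h × 7 d = 3,660 Wh = 3.66 kWh
dehumidifier: 297 W × 1.3 h × 7 d = 2,703 Wh = 2.703 kWh
Total energy = 37.14 + 40.74 + 8.101 + 3.66 + 2.703 = 92.35 kWh
Cost = 92.35 kWh × €0.227 = €20.96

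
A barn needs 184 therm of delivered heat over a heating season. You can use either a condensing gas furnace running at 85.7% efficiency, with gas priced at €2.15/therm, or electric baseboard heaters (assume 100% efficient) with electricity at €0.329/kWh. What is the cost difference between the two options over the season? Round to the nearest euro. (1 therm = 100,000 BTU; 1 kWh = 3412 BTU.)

Heat load = 184 therm × 100,000 = 18,400,000 BTU
Gas: input = 18,400,000 / 0.857 = 21,470,245 BTU = 214.7 therm → 214.7 × €2.15 = €461.61
Electric: 18,400,000 BTU / 3412 = 5,393 kWh → × €0.329 = €1,774.21
Difference = |€461.61 − €1,774.21| = €1,312.60 ≈ €1313

€1313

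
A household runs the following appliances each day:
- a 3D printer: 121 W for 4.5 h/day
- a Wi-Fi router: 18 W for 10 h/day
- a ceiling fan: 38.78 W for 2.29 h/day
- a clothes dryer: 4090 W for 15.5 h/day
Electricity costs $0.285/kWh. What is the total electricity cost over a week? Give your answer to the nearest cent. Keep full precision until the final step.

3D printer: 121 W × 4.5 h × 7 d = 3,812 Wh = 3.812 kWh
Wi-Fi router: 18 W × 10 h × 7 d = 1,260 Wh = 1.26 kWh
ceiling fan: 38.78 W × 2.29 h × 7 d = 622 Wh = 0.6216 kWh
clothes dryer: 4090 W × 15.5 h × 7 d = 443,765 Wh = 443.8 kWh
Total energy = 3.812 + 1.26 + 0.6216 + 443.8 = 449.5 kWh
Cost = 449.5 kWh × $0.285 = $128.10

$128.10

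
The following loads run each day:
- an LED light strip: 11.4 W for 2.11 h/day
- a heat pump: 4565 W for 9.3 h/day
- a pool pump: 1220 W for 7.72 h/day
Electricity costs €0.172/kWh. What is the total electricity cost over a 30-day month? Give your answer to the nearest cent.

LED light strip: 11.4 W × 2.11 h × 30 d = 722 Wh = 0.7216 kWh
heat pump: 4565 W × 9.3 h × 30 d = 1,273,635 Wh = 1,274 kWh
pool pump: 1220 W × 7.72 h × 30 d = 282,552 Wh = 282.6 kWh
Total energy = 0.7216 + 1,274 + 282.6 = 1,557 kWh
Cost = 1,557 kWh × €0.172 = €267.79

€267.79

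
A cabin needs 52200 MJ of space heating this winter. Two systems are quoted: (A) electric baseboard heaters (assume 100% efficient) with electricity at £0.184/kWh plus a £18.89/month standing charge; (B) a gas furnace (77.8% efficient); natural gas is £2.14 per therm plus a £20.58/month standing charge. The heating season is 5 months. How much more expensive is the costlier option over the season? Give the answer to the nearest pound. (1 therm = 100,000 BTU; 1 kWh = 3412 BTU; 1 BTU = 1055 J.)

Heat load = 52200 MJ = 52,200,000,000 J / 1055 = 49,478,673 BTU
Gas: input = 49,478,673 / 0.778 = 63,597,266 BTU = 636 therm → 636 × £2.14 = £1,360.98; + 5 × £20.58 standing = £1,463.88
Electric: 49,478,673 BTU / 3412 = 14,500 kWh → × £0.184 = £2,668.25; + 5 × £18.89 standing = £2,762.70
Difference = |£1,463.88 − £2,762.70| = £1,298.82 ≈ £1299

£1299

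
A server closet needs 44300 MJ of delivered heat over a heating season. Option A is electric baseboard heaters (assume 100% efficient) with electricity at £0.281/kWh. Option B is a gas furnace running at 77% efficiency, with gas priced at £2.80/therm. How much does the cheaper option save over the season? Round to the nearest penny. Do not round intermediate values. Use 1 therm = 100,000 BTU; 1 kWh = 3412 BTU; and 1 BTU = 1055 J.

Heat load = 44300 MJ = 44,300,000,000 J / 1055 = 41,990,521 BTU
Gas: input = 41,990,521 / 0.77 = 54,533,145 BTU = 545.3 therm → 545.3 × £2.80 = £1,526.93
Electric: 41,990,521 BTU / 3412 = 12,310 kWh → × £0.281 = £3,458.19
Difference = |£1,526.93 − £3,458.19| = £1,931.26

£1931.26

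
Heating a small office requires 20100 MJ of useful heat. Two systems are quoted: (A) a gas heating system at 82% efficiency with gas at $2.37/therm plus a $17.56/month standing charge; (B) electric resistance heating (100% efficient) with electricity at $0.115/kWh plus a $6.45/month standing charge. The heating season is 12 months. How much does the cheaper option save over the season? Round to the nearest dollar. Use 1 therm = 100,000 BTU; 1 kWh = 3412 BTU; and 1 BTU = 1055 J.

$42

Heat load = 20100 MJ = 20,100,000,000 J / 1055 = 19,052,133 BTU
Gas: input = 19,052,133 / 0.82 = 23,234,308 BTU = 232.3 therm → 232.3 × $2.37 = $550.65; + 12 × $17.56 standing = $761.37
Electric: 19,052,133 BTU / 3412 = 5,584 kWh → × $0.115 = $642.14; + 12 × $6.45 standing = $719.54
Difference = |$761.37 − $719.54| = $41.83 ≈ $42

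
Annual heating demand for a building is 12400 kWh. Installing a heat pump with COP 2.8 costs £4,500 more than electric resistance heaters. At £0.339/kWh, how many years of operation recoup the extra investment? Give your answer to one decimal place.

Resistance: 12400 kWh × £0.339 = £4,203.60/yr
Heat pump: 12400 / 2.8 = 4429 kWh in → × £0.339 = £1,501.29/yr
Annual savings = £2,702.31
Payback = £4,500 / £2,702.31 = 1.67 years

1.7 years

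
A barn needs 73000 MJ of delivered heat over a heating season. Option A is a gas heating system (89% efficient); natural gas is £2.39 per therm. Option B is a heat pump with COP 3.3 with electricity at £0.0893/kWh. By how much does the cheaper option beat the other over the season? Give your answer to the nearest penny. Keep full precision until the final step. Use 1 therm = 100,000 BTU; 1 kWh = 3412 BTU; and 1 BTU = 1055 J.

Heat load = 73000 MJ = 73,000,000,000 J / 1055 = 69,194,313 BTU
Gas: input = 69,194,313 / 0.89 = 77,746,419 BTU = 777.5 therm → 777.5 × £2.39 = £1,858.14
Heat pump: 69,194,313 BTU / 3412 = 20,280 kWh heat; / 3.3 = 6,145 kWh in → × £0.0893 = £548.78
Difference = |£1,858.14 − £548.78| = £1,309.36

£1309.36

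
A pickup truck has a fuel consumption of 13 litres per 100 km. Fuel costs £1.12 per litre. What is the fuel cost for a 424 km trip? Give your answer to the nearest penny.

£61.73

Fuel = 13 L/100 km × 424 km / 100 = 55.12 L
Cost = 55.12 L × £1.12/L = £61.73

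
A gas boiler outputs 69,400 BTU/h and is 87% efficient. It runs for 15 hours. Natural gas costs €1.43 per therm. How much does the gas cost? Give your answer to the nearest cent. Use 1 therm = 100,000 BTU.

€17.11

Heat delivered = 69,400 BTU/h × 15 h = 1,041,000 BTU
Gas input = 1,041,000 / 0.870 = 1,196,552 BTU
= 1,196,552 / 100,000 = 11.97 therm
Cost = 11.97 × €1.43/therm = €17.11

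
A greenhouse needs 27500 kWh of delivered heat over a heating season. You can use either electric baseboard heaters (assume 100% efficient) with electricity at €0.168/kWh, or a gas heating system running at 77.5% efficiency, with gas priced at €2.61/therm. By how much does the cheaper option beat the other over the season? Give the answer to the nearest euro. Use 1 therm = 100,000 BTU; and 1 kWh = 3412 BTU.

€1460

Heat load = 27500 kWh × 3412 = 93,830,000 BTU
Gas: input = 93,830,000 / 0.775 = 121,070,968 BTU = 1,211 therm → 1,211 × €2.61 = €3,159.95
Electric: 93,830,000 BTU / 3412 = 27,500 kWh → × €0.168 = €4,620.00
Difference = |€3,159.95 − €4,620.00| = €1,460.05 ≈ €1460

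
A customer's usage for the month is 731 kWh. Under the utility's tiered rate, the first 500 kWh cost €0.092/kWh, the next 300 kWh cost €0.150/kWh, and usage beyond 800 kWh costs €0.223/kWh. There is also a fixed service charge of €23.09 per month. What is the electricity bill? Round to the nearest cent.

€103.74

First 500 kWh × €0.092 = €46.00
Next 231 kWh × €0.150 = €34.65
Remaining tier: 0 kWh (not reached)
Energy charge = €80.65; + service €23.09 = €103.74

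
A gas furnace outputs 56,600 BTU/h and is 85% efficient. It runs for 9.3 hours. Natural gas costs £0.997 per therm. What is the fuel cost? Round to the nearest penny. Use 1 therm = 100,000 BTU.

£6.17

Heat delivered = 56,600 BTU/h × 9.3 h = 526,380 BTU
Gas input = 526,380 / 0.850 = 619,271 BTU
= 619,271 / 100,000 = 6.193 therm
Cost = 6.193 × £0.997/therm = £6.17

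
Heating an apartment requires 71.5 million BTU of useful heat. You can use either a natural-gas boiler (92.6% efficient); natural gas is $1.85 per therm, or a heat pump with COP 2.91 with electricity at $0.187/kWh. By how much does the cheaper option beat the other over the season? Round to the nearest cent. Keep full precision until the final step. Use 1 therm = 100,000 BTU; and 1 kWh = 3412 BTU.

Heat load = 71.5 × 10⁶ BTU = 71,500,000 BTU
Gas: input = 71,500,000 / 0.926 = 77,213,823 BTU = 772.1 therm → 772.1 × $1.85 = $1,428.46
Heat pump: 71,500,000 BTU / 3412 = 20,960 kWh heat; / 2.91 = 7,201 kWh in → × $0.187 = $1,346.62
Difference = |$1,428.46 − $1,346.62| = $81.83

$81.83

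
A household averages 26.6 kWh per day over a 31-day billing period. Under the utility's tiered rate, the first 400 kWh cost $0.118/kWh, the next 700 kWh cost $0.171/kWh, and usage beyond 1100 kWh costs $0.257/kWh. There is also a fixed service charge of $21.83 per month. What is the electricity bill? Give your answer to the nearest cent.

Usage = 26.6 kWh/day × 31 days = 824.6 kWh
First 400 kWh × $0.118 = $47.20
Next 424.6 kWh × $0.171 = $72.61
Remaining tier: 0 kWh (not reached)
Energy charge = $119.81; + service $21.83 = $141.64

$141.64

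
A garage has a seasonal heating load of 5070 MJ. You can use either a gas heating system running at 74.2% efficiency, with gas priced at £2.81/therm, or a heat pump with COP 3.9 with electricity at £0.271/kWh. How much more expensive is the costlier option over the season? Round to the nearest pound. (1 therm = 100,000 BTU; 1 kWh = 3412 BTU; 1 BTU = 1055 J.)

£84

Heat load = 5070 MJ = 5,070,000,000 J / 1055 = 4,805,687 BTU
Gas: input = 4,805,687 / 0.742 = 6,476,667 BTU = 64.77 therm → 64.77 × £2.81 = £181.99
Heat pump: 4,805,687 BTU / 3412 = 1,408 kWh heat; / 3.9 = 361.1 kWh in → × £0.271 = £97.87
Difference = |£181.99 − £97.87| = £84.12 ≈ £84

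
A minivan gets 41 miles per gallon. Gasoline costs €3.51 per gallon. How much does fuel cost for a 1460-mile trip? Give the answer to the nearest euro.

€125

Fuel = 1460 mi / 41 mpg = 35.61 gal
Cost = 35.61 gal × €3.51/gal = €124.99 ≈ €125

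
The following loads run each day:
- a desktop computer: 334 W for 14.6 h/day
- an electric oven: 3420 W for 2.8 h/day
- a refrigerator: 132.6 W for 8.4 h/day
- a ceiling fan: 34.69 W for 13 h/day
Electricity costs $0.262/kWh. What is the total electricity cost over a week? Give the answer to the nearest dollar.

$29

desktop computer: 334 W × 14.6 h × 7 d = 34,135 Wh = 34.13 kWh
electric oven: 3420 W × 2.8 h × 7 d = 67,032 Wh = 67.03 kWh
refrigerator: 132.6 W × 8.4 h × 7 d = 7,797 Wh = 7.797 kWh
ceiling fan: 34.69 W × 13 h × 7 d = 3,157 Wh = 3.157 kWh
Total energy = 34.13 + 67.03 + 7.797 + 3.157 = 112.1 kWh
Cost = 112.1 kWh × $0.262 = $29.38 ≈ $29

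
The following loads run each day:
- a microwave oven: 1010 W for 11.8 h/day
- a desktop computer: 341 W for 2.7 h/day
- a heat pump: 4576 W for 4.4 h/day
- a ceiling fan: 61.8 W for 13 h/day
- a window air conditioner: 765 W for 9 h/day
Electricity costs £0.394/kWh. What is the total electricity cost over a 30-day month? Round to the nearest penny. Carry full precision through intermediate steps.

microwave oven: 1010 W × 11.8 h × 30 d = 357,540 Wh = 357.5 kWh
desktop computer: 341 W × 2.7 h × 30 d = 27,621 Wh = 27.62 kWh
heat pump: 4576 W × 4.4 h × 30 d = 604,032 Wh = 604 kWh
ceiling fan: 61.8 W × 13 h × 30 d = 24,102 Wh = 24.1 kWh
window air conditioner: 765 W × 9 h × 30 d = 206,550 Wh = 206.6 kWh
Total energy = 357.5 + 27.62 + 604 + 24.1 + 206.6 = 1,220 kWh
Cost = 1,220 kWh × £0.394 = £480.62

£480.62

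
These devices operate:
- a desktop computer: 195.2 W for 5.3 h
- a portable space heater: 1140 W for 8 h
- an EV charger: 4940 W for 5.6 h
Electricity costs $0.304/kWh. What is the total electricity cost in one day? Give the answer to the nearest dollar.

$11

desktop computer: 195.2 W × 5.3 h = 1,035 Wh = 1.035 kWh
portable space heater: 1140 W × 8 h = 9,120 Wh = 9.12 kWh
EV charger: 4940 W × 5.6 h = 27,664 Wh = 27.66 kWh
Total energy = 1.035 + 9.12 + 27.66 = 37.82 kWh
Cost = 37.82 kWh × $0.304 = $11.50 ≈ $11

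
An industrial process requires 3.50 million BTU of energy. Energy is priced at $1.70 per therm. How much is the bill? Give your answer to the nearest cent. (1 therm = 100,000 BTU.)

$59.50

3.50 million BTU × (10 therm/million BTU) = 35 therm
Cost = 35 therm × $1.70/therm = $59.50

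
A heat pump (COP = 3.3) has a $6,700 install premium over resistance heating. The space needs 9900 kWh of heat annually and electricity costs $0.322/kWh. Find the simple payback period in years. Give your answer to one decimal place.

Resistance: 9900 kWh × $0.322 = $3,187.80/yr
Heat pump: 9900 / 3.3 = 3000 kWh in → × $0.322 = $966.00/yr
Annual savings = $2,221.80
Payback = $6,700 / $2,221.80 = 3.02 years

3.0 years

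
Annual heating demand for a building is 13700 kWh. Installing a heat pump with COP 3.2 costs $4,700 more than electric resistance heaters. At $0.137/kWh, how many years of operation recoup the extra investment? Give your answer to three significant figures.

Resistance: 13700 kWh × $0.137 = $1,876.90/yr
Heat pump: 13700 / 3.2 = 4281 kWh in → × $0.137 = $586.53/yr
Annual savings = $1,290.37
Payback = $4,700 / $1,290.37 = 3.64 years

3.64 years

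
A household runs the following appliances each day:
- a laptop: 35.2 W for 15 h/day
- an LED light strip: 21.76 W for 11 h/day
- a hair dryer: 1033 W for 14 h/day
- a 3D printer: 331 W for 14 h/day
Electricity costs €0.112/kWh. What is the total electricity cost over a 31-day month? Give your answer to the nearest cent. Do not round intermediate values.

€68.97

laptop: 35.2 W × 15 h × 31 d = 16,368 Wh = 16.37 kWh
LED light strip: 21.76 W × 11 h × 31 d = 7,420 Wh = 7.42 kWh
hair dryer: 1033 W × 14 h × 31 d = 448,322 Wh = 448.3 kWh
3D printer: 331 W × 14 h × 31 d = 143,654 Wh = 143.7 kWh
Total energy = 16.37 + 7.42 + 448.3 + 143.7 = 615.8 kWh
Cost = 615.8 kWh × €0.112 = €68.97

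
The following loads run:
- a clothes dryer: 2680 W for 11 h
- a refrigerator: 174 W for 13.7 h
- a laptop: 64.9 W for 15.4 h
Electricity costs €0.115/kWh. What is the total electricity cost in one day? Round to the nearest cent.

€3.78

clothes dryer: 2680 W × 11 h = 29,480 Wh = 29.48 kWh
refrigerator: 174 W × 13.7 h = 2,384 Wh = 2.384 kWh
laptop: 64.9 W × 15.4 h = 999 Wh = 0.9995 kWh
Total energy = 29.48 + 2.384 + 0.9995 = 32.86 kWh
Cost = 32.86 kWh × €0.115 = €3.78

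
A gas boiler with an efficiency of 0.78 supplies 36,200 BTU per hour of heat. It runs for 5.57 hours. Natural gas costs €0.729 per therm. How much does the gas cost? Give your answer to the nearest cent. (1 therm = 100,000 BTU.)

Heat delivered = 36,200 BTU/h × 5.57 h = 201,634 BTU
Gas input = 201,634 / 0.78 = 258,505 BTU
= 258,505 / 100,000 = 2.585 therm
Cost = 2.585 × €0.729/therm = €1.88

€1.88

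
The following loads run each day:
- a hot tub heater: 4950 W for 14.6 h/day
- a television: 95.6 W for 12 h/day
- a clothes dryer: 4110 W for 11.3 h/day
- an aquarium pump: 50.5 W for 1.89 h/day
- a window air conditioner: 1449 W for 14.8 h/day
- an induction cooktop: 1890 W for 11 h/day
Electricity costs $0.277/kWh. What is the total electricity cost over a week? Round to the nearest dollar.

$314

hot tub heater: 4950 W × 14.6 h × 7 d = 505,890 Wh = 505.9 kWh
television: 95.6 W × 12 h × 7 d = 8,030 Wh = 8.03 kWh
clothes dryer: 4110 W × 11.3 h × 7 d = 325,101 Wh = 325.1 kWh
aquarium pump: 50.5 W × 1.89 h × 7 d = 668 Wh = 0.6681 kWh
window air conditioner: 1449 W × 14.8 h × 7 d = 150,116 Wh = 150.1 kWh
induction cooktop: 1890 W × 11 h × 7 d = 145,530 Wh = 145.5 kWh
Total energy = 505.9 + 8.03 + 325.1 + 0.6681 + 150.1 + 145.5 = 1,135 kWh
Cost = 1,135 kWh × $0.277 = $314.49 ≈ $314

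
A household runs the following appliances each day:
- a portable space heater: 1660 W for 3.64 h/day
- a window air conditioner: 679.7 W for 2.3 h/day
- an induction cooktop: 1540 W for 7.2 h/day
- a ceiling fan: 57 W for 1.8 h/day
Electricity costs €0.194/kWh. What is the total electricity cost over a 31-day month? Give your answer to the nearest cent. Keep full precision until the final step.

portable space heater: 1660 W × 3.64 h × 31 d = 187,314 Wh = 187.3 kWh
window air conditioner: 679.7 W × 2.3 h × 31 d = 48,463 Wh = 48.46 kWh
induction cooktop: 1540 W × 7.2 h × 31 d = 343,728 Wh = 343.7 kWh
ceiling fan: 57 W × 1.8 h × 31 d = 3,181 Wh = 3.181 kWh
Total energy = 187.3 + 48.46 + 343.7 + 3.181 = 582.7 kWh
Cost = 582.7 kWh × €0.194 = €113.04

€113.04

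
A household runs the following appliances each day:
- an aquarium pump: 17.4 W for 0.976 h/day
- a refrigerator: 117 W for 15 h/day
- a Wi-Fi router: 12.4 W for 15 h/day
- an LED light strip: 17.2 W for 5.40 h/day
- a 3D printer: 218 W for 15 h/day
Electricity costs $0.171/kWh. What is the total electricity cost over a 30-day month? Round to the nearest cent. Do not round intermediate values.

aquarium pump: 17.4 W × 0.976 h × 30 d = 509 Wh = 0.5095 kWh
refrigerator: 117 W × 15 h × 30 d = 52,650 Wh = 52.65 kWh
Wi-Fi router: 12.4 W × 15 h × 30 d = 5,580 Wh = 5.58 kWh
LED light strip: 17.2 W × 5.40 h × 30 d = 2,786 Wh = 2.786 kWh
3D printer: 218 W × 15 h × 30 d = 98,100 Wh = 98.1 kWh
Total energy = 0.5095 + 52.65 + 5.58 + 2.786 + 98.1 = 159.6 kWh
Cost = 159.6 kWh × $0.171 = $27.30

$27.30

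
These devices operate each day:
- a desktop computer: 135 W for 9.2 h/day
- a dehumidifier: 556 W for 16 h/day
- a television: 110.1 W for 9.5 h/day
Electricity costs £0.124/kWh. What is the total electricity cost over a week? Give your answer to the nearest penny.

£9.71

desktop computer: 135 W × 9.2 h × 7 d = 8,694 Wh = 8.694 kWh
dehumidifier: 556 W × 16 h × 7 d = 62,272 Wh = 62.27 kWh
television: 110.1 W × 9.5 h × 7 d = 7,322 Wh = 7.322 kWh
Total energy = 8.694 + 62.27 + 7.322 = 78.29 kWh
Cost = 78.29 kWh × £0.124 = £9.71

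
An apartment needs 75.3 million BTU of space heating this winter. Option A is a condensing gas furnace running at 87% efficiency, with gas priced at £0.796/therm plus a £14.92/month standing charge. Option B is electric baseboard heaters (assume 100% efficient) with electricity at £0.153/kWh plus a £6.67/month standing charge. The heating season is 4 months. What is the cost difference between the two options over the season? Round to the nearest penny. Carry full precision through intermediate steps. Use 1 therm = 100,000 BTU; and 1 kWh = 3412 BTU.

Heat load = 75.3 × 10⁶ BTU = 75,300,000 BTU
Gas: input = 75,300,000 / 0.87 = 86,551,724 BTU = 865.5 therm → 865.5 × £0.796 = £688.95; + 4 × £14.92 standing = £748.63
Electric: 75,300,000 BTU / 3412 = 22,070 kWh → × £0.153 = £3,376.58; + 4 × £6.67 standing = £3,403.26
Difference = |£748.63 − £3,403.26| = £2,654.63

£2654.63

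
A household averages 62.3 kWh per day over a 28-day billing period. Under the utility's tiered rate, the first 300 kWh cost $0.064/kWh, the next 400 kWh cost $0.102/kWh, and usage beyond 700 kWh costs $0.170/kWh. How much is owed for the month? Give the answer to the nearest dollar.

$238

Usage = 62.3 kWh/day × 28 days = 1744.4 kWh
First 300 kWh × $0.064 = $19.20
Next 400 kWh × $0.102 = $40.80
Remaining 1044.4 kWh × $0.170 = $177.55
Total = $237.55 ≈ $238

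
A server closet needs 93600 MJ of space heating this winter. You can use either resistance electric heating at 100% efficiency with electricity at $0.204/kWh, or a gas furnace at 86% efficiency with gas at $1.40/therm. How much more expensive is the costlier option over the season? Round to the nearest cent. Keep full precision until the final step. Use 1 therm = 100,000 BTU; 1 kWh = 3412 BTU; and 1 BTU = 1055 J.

Heat load = 93600 MJ = 93,600,000,000 J / 1055 = 88,720,379 BTU
Gas: input = 88,720,379 / 0.860 = 103,163,232 BTU = 1,032 therm → 1,032 × $1.40 = $1,444.29
Electric: 88,720,379 BTU / 3412 = 26,000 kWh → × $0.204 = $5,304.50
Difference = |$1,444.29 − $5,304.50| = $3,860.22

$3860.22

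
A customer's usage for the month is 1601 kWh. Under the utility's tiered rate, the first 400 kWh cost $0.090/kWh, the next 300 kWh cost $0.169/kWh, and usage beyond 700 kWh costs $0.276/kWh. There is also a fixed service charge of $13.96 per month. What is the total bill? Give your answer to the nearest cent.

$349.34

First 400 kWh × $0.090 = $36.00
Next 300 kWh × $0.169 = $50.70
Remaining 901 kWh × $0.276 = $248.68
Energy charge = $335.38; + service $13.96 = $349.34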